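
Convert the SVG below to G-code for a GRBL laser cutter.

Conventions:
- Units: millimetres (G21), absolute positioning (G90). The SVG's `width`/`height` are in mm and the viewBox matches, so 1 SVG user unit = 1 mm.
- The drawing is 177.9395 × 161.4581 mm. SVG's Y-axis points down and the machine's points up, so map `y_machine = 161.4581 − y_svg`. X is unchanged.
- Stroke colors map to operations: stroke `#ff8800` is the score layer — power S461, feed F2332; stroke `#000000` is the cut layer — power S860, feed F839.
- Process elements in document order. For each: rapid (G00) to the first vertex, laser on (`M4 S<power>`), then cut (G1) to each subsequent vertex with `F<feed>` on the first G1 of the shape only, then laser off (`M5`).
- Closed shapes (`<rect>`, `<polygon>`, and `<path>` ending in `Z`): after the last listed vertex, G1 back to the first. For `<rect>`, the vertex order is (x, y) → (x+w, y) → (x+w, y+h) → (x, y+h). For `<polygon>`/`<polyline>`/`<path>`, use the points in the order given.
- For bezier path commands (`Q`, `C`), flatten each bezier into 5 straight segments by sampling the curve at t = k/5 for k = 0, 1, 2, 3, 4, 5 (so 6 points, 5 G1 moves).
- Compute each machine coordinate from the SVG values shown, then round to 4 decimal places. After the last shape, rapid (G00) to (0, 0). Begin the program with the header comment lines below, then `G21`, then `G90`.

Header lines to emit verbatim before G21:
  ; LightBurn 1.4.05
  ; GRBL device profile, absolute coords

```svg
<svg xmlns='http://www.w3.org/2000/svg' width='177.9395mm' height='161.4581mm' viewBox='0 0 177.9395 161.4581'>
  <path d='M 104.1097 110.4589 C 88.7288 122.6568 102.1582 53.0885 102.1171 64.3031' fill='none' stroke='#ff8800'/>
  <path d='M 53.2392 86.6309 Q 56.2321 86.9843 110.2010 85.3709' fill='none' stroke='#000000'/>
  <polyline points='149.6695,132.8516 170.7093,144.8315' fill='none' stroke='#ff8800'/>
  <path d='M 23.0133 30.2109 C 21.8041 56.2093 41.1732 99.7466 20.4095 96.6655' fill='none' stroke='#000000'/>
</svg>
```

; LightBurn 1.4.05
; GRBL device profile, absolute coords
G21
G90
G00 X104.1097 Y50.9992
M4 S461
G1 X98.0001 Y52.1920 F2332
G1 X96.7756 Y65.2064
G1 X98.4066 Y82.2399
G1 X100.8635 Y95.4902
G1 X102.1171 Y97.1550
M5
G00 X53.2392 Y74.8272
M4 S860
G1 X56.4754 Y74.7645 F839
G1 X63.7897 Y74.8592
G1 X75.1820 Y75.1112
G1 X90.6525 Y75.5205
G1 X110.2010 Y76.0872
M5
G00 X149.6695 Y28.6065
M4 S461
G1 X170.7093 Y16.6266 F2332
M5
G00 X23.0133 Y131.2472
M4 S860
G1 X24.2715 Y114.0568 F839
G1 X27.5543 Y95.7365
G1 X29.9477 Y79.3660
G1 X28.5375 Y68.0249
G1 X20.4095 Y64.7926
M5
G00 X0.0000 Y0.0000

1 u = 1 mm; y_m = 161.4581 − y.

[1] `<path>` cubic bezier, #ff8800→score S461 F2332: (104.1097,50.9992) → (98.0001,52.1920) → (96.7756,65.2064) → (98.4066,82.2399) → (100.8635,95.4902) → (102.1171,97.1550)

[2] `<path>` quadratic bezier, #000000→cut S860 F839: (53.2392,74.8272) → (56.4754,74.7645) → (63.7897,74.8592) → (75.1820,75.1112) → (90.6525,75.5205) → (110.2010,76.0872)

[3] `<polyline>` line segment, #ff8800→score S461 F2332: (149.6695,28.6065) → (170.7093,16.6266)

[4] `<path>` cubic bezier, #000000→cut S860 F839: (23.0133,131.2472) → (24.2715,114.0568) → (27.5543,95.7365) → (29.9477,79.3660) → (28.5375,68.0249) → (20.4095,64.7926)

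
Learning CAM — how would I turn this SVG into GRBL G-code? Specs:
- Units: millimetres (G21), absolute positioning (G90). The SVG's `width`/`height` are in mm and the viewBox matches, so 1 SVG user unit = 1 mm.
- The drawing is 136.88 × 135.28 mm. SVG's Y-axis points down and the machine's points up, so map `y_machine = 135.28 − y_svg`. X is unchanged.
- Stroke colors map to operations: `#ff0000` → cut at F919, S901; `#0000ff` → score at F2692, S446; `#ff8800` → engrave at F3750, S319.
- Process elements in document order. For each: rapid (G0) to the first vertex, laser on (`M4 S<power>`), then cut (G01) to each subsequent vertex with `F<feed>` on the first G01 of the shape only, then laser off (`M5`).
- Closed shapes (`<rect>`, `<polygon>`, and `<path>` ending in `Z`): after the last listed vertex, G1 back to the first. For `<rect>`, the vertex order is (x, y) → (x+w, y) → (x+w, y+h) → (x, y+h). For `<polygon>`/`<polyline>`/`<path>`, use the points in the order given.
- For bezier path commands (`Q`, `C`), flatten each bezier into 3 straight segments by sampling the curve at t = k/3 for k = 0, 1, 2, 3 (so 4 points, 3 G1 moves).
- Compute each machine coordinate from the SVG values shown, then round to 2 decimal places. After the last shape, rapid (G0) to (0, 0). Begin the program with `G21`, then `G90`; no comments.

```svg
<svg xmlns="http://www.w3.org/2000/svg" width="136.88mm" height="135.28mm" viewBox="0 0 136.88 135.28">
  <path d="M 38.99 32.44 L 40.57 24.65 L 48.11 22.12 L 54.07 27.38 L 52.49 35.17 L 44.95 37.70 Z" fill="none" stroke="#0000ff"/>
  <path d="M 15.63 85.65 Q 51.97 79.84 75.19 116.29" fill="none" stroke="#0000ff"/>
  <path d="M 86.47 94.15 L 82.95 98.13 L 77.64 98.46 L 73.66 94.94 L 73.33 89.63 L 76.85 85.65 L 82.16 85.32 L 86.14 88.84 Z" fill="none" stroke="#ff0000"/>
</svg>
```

G21
G90
G0 X38.99 Y102.84
M4 S446
G01 X40.57 Y110.63 F2692
G01 X48.11 Y113.16
G01 X54.07 Y107.90
G01 X52.49 Y100.11
G01 X44.95 Y97.58
G01 X38.99 Y102.84
M5
G0 X15.63 Y49.63
M4 S446
G01 X38.40 Y48.81 F2692
G01 X58.25 Y38.59
G01 X75.19 Y18.99
M5
G0 X86.47 Y41.13
M4 S901
G01 X82.95 Y37.15 F919
G01 X77.64 Y36.82
G01 X73.66 Y40.34
G01 X73.33 Y45.65
G01 X76.85 Y49.63
G01 X82.16 Y49.96
G01 X86.14 Y46.44
G01 X86.47 Y41.13
M5
G0 X0.00 Y0.00

viewBox `0 0 136.88 135.28` with mm width/height → 1 unit = 1 mm. Flip: y_m = 135.28 − y_svg.

**Shape 1** — `<path>` regular polygon, stroke `#0000ff` → score (S446, F2692). Machine vertices: (38.99,102.84) → (40.57,110.63) → (48.11,113.16) → (54.07,107.90) → (52.49,100.11) → (44.95,97.58) → (38.99,102.84). Closed: final G1 returns to the first vertex.

**Shape 2** — `<path>` quadratic bezier, stroke `#0000ff` → score (S446, F2692). Control points (SVG): P0=(15.63,85.65), P1=(51.97,79.84), P2=(75.19,116.29); sampled at t=k/3. Machine vertices: (15.63,49.63) → (38.40,48.81) → (58.25,38.59) → (75.19,18.99). Open path.

**Shape 3** — `<path>` regular polygon, stroke `#ff0000` → cut (S901, F919). Machine vertices: (86.47,41.13) → (82.95,37.15) → (77.64,36.82) → (73.66,40.34) → (73.33,45.65) → (76.85,49.63) → (82.16,49.96) → (86.14,46.44) → (86.47,41.13). Closed: final G1 returns to the first vertex.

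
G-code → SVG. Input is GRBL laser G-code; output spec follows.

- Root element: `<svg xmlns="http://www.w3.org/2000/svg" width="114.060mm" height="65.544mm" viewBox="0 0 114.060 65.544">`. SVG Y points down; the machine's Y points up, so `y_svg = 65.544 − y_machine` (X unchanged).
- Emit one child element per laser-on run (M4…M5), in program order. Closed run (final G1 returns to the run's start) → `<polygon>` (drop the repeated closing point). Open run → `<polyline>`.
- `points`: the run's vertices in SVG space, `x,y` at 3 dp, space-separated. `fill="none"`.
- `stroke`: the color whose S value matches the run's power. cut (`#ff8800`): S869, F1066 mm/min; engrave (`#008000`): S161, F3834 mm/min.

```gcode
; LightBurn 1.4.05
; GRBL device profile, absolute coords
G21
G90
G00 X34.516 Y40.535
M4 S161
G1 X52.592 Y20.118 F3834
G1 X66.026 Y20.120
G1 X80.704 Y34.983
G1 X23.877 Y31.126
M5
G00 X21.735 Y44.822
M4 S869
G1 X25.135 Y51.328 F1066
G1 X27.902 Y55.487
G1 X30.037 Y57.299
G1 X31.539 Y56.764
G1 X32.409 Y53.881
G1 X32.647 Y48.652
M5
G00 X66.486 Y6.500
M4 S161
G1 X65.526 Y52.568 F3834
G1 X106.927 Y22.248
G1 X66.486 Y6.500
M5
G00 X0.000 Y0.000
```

Each laser-on run becomes one SVG element. Flip Y back into SVG space with y_svg = 65.544 − y_machine.

Run 1: power S161 maps to stroke `#008000` (engrave). The run is open, so emit a `<polyline>` with points (Y-flipped): 34.516,25.009 52.592,45.426 66.026,45.424 80.704,30.561 23.877,34.418.

Run 2: S869 ⇒ cut layer `#ff8800`. The run is open, so emit a `<polyline>` with points (Y-flipped): 21.735,20.722 25.135,14.216 27.902,10.057 30.037,8.245 31.539,8.780 32.409,11.663 32.647,16.892.

Run 3: power S161 maps to stroke `#008000` (engrave). The run returns to its start, so emit a `<polygon>` with points (Y-flipped): 66.486,59.044 65.526,12.976 106.927,43.296.

<svg xmlns="http://www.w3.org/2000/svg" width="114.060mm" height="65.544mm" viewBox="0 0 114.060 65.544">
  <polyline points="34.516,25.009 52.592,45.426 66.026,45.424 80.704,30.561 23.877,34.418" fill="none" stroke="#008000"/>
  <polyline points="21.735,20.722 25.135,14.216 27.902,10.057 30.037,8.245 31.539,8.780 32.409,11.663 32.647,16.892" fill="none" stroke="#ff8800"/>
  <polygon points="66.486,59.044 65.526,12.976 106.927,43.296" fill="none" stroke="#008000"/>
</svg>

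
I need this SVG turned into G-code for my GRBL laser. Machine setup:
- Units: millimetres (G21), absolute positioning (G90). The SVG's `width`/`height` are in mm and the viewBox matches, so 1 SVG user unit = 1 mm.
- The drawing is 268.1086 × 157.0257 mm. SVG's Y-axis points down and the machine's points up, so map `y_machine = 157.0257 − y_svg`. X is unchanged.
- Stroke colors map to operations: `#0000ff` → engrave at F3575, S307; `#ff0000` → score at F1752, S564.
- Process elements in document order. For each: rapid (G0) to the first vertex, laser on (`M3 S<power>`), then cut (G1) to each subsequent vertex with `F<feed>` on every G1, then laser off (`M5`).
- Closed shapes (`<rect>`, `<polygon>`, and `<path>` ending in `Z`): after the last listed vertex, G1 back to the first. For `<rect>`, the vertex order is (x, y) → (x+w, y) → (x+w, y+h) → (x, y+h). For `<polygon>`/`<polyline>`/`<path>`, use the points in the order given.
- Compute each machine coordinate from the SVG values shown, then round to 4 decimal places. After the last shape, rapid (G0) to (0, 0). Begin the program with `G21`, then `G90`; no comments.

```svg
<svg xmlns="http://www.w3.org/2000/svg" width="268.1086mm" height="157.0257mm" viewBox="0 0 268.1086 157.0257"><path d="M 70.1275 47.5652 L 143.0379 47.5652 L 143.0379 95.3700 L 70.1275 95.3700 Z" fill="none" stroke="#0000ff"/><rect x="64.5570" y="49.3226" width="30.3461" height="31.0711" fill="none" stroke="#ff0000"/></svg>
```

G21
G90
G0 X70.1275 Y109.4605
M3 S307
G1 X143.0379 Y109.4605 F3575
G1 X143.0379 Y61.6557 F3575
G1 X70.1275 Y61.6557 F3575
G1 X70.1275 Y109.4605 F3575
M5
G0 X64.5570 Y107.7031
M3 S564
G1 X94.9031 Y107.7031 F1752
G1 X94.9031 Y76.6320 F1752
G1 X64.5570 Y76.6320 F1752
G1 X64.5570 Y107.7031 F1752
M5
G0 X0.0000 Y0.0000

Since the viewBox matches the mm dimensions, user units are millimetres directly. The only transform is the Y-flip y_m = 157.0257 − y_svg.

Shape 1 is a rectangle drawn with `<path>`. Its stroke #0000ff means engrave at S307, F3575. After flipping Y the toolpath is (70.1275,109.4605) → (143.0379,109.4605) → (143.0379,61.6557) → (70.1275,61.6557) → (70.1275,109.4605), returning to the start.

Shape 2 is a rectangle drawn with `<rect>`. Its stroke #ff0000 means score at S564, F1752. After flipping Y the toolpath is (64.5570,107.7031) → (94.9031,107.7031) → (94.9031,76.6320) → (64.5570,76.6320) → (64.5570,107.7031), returning to the start.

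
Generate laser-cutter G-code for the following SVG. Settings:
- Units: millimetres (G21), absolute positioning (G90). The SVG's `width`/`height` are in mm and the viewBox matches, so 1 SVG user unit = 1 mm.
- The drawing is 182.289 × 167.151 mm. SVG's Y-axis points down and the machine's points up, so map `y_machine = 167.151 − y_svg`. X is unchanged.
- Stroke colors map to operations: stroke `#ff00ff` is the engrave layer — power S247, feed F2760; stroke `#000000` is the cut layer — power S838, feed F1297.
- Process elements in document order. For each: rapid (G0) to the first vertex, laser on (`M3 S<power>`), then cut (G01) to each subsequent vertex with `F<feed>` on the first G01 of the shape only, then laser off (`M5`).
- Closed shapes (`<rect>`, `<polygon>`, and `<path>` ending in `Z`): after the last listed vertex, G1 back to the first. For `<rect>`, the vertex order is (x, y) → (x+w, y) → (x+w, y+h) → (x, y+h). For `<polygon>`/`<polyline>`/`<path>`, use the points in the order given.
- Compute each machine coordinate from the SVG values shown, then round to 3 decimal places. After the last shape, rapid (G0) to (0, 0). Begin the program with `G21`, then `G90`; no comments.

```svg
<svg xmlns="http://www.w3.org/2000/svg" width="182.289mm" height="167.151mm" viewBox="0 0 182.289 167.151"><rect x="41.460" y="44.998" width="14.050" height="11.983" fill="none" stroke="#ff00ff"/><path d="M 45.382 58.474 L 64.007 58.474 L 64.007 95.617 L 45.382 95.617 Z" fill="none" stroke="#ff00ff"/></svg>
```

G21
G90
G0 X41.460 Y122.153
M3 S247
G01 X55.510 Y122.153 F2760
G01 X55.510 Y110.170
G01 X41.460 Y110.170
G01 X41.460 Y122.153
M5
G0 X45.382 Y108.677
M3 S247
G01 X64.007 Y108.677 F2760
G01 X64.007 Y71.534
G01 X45.382 Y71.534
G01 X45.382 Y108.677
M5
G0 X0.000 Y0.000

viewBox `0 0 182.289 167.151` with mm width/height → 1 unit = 1 mm. Flip: y_m = 167.151 − y_svg.

**Shape 1** — `<rect>` rectangle, stroke `#ff00ff` → engrave (S247, F2760). Machine vertices: (41.460,122.153) → (55.510,122.153) → (55.510,110.170) → (41.460,110.170) → (41.460,122.153). Closed: final G1 returns to the first vertex.

**Shape 2** — `<path>` rectangle, stroke `#ff00ff` → engrave (S247, F2760). Machine vertices: (45.382,108.677) → (64.007,108.677) → (64.007,71.534) → (45.382,71.534) → (45.382,108.677). Closed: final G1 returns to the first vertex.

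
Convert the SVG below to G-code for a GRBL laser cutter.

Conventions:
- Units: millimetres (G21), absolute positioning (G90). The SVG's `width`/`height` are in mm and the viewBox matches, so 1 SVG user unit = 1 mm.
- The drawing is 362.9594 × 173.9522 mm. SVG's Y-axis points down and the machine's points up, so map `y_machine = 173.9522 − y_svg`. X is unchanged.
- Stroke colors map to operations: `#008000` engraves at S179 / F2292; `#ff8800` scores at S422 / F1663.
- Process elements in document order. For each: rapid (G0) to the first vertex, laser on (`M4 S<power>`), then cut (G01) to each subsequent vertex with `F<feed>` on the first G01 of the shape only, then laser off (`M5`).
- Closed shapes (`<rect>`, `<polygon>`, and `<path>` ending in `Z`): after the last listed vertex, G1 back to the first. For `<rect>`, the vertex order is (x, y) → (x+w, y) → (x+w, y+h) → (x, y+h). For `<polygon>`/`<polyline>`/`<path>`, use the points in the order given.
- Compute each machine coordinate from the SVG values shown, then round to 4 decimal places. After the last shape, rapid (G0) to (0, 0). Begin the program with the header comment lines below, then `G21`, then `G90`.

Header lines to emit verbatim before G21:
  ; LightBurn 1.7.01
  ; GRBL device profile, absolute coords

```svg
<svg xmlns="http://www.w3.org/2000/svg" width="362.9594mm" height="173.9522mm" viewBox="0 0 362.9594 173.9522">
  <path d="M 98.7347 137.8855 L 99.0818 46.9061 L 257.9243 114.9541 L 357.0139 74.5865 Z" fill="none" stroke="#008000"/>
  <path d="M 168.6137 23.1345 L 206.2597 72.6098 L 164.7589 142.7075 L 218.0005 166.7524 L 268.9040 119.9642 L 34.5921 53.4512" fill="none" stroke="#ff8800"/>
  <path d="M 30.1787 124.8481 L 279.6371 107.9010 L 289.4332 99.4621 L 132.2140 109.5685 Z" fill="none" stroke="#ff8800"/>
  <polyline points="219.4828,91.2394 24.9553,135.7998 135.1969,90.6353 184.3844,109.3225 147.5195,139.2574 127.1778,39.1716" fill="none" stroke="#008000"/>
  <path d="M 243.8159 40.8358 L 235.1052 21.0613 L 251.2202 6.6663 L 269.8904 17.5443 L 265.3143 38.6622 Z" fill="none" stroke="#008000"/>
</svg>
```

viewBox `0 0 362.9594 173.9522` with mm width/height → 1 unit = 1 mm. Flip: y_m = 173.9522 − y_svg.

**Shape 1** — `<path>` closed polygon, stroke `#008000` → engrave (S179, F2292). Machine vertices: (98.7347,36.0667) → (99.0818,127.0461) → (257.9243,58.9981) → (357.0139,99.3657) → (98.7347,36.0667). Closed: final G1 returns to the first vertex.

**Shape 2** — `<path>` open polyline, stroke `#ff8800` → score (S422, F1663). Machine vertices: (168.6137,150.8177) → (206.2597,101.3424) → (164.7589,31.2447) → (218.0005,7.1998) → (268.9040,53.9880) → (34.5921,120.5010). Open path.

**Shape 3** — `<path>` closed polygon, stroke `#ff8800` → score (S422, F1663). Machine vertices: (30.1787,49.1041) → (279.6371,66.0512) → (289.4332,74.4901) → (132.2140,64.3837) → (30.1787,49.1041). Closed: final G1 returns to the first vertex.

**Shape 4** — `<polyline>` open polyline, stroke `#008000` → engrave (S179, F2292). Machine vertices: (219.4828,82.7128) → (24.9553,38.1524) → (135.1969,83.3169) → (184.3844,64.6297) → (147.5195,34.6948) → (127.1778,134.7806). Open path.

**Shape 5** — `<path>` regular polygon, stroke `#008000` → engrave (S179, F2292). Machine vertices: (243.8159,133.1164) → (235.1052,152.8909) → (251.2202,167.2859) → (269.8904,156.4079) → (265.3143,135.2900) → (243.8159,133.1164). Closed: final G1 returns to the first vertex.

; LightBurn 1.7.01
; GRBL device profile, absolute coords
G21
G90
G0 X98.7347 Y36.0667
M4 S179
G01 X99.0818 Y127.0461 F2292
G01 X257.9243 Y58.9981
G01 X357.0139 Y99.3657
G01 X98.7347 Y36.0667
M5
G0 X168.6137 Y150.8177
M4 S422
G01 X206.2597 Y101.3424 F1663
G01 X164.7589 Y31.2447
G01 X218.0005 Y7.1998
G01 X268.9040 Y53.9880
G01 X34.5921 Y120.5010
M5
G0 X30.1787 Y49.1041
M4 S422
G01 X279.6371 Y66.0512 F1663
G01 X289.4332 Y74.4901
G01 X132.2140 Y64.3837
G01 X30.1787 Y49.1041
M5
G0 X219.4828 Y82.7128
M4 S179
G01 X24.9553 Y38.1524 F2292
G01 X135.1969 Y83.3169
G01 X184.3844 Y64.6297
G01 X147.5195 Y34.6948
G01 X127.1778 Y134.7806
M5
G0 X243.8159 Y133.1164
M4 S179
G01 X235.1052 Y152.8909 F2292
G01 X251.2202 Y167.2859
G01 X269.8904 Y156.4079
G01 X265.3143 Y135.2900
G01 X243.8159 Y133.1164
M5
G0 X0.0000 Y0.0000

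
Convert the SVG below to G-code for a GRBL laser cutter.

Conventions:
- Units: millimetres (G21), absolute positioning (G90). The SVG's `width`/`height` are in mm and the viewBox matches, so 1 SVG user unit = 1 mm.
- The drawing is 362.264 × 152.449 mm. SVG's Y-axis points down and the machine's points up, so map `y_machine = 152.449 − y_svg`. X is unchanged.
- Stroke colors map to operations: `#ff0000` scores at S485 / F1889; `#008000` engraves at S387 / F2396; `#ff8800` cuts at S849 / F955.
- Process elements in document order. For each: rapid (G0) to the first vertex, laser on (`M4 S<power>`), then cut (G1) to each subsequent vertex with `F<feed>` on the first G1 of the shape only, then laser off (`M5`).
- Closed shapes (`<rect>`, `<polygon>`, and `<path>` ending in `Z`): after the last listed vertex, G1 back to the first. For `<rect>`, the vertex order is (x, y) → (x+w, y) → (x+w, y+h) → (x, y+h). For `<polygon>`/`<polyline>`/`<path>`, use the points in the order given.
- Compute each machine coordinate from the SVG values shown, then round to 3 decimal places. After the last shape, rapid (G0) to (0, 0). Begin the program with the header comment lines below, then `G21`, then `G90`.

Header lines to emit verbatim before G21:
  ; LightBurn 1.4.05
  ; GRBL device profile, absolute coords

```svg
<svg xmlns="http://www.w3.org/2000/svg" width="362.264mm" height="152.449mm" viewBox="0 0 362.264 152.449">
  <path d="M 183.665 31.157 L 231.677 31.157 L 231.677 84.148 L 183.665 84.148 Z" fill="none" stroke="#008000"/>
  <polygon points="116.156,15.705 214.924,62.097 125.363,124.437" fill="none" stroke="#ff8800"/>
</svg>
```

; LightBurn 1.4.05
; GRBL device profile, absolute coords
G21
G90
G0 X183.665 Y121.292
M4 S387
G1 X231.677 Y121.292 F2396
G1 X231.677 Y68.301
G1 X183.665 Y68.301
G1 X183.665 Y121.292
M5
G0 X116.156 Y136.744
M4 S849
G1 X214.924 Y90.352 F955
G1 X125.363 Y28.012
G1 X116.156 Y136.744
M5
G0 X0.000 Y0.000

1 u = 1 mm; y_m = 152.449 − y.

[1] `<path>` rectangle, #008000→engrave S387 F2396: (183.665,121.292) → (231.677,121.292) → (231.677,68.301) → (183.665,68.301) → (183.665,121.292) (closed)

[2] `<polygon>` regular polygon, #ff8800→cut S849 F955: (116.156,136.744) → (214.924,90.352) → (125.363,28.012) → (116.156,136.744) (closed)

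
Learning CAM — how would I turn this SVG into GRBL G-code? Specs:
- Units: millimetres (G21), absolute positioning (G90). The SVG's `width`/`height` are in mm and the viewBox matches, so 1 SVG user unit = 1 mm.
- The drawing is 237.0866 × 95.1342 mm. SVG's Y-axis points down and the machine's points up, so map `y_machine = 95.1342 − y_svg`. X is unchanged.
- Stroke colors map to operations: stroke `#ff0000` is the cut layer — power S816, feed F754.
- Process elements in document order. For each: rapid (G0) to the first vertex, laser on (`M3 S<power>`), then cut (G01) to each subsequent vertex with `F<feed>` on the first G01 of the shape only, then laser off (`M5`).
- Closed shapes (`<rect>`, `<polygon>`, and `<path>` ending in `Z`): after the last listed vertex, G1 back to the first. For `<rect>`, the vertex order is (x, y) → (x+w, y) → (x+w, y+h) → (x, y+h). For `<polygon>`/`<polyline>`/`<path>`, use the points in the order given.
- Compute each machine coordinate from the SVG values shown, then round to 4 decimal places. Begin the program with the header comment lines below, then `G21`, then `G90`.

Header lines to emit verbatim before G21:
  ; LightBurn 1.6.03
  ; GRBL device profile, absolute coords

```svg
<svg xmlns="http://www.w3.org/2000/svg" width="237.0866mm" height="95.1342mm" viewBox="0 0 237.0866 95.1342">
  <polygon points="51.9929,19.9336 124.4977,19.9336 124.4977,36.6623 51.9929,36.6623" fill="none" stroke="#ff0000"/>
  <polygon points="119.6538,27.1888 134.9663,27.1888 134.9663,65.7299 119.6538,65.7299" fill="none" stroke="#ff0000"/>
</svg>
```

; LightBurn 1.6.03
; GRBL device profile, absolute coords
G21
G90
G0 X51.9929 Y75.2006
M3 S816
G01 X124.4977 Y75.2006 F754
G01 X124.4977 Y58.4719
G01 X51.9929 Y58.4719
G01 X51.9929 Y75.2006
M5
G0 X119.6538 Y67.9454
M3 S816
G01 X134.9663 Y67.9454 F754
G01 X134.9663 Y29.4043
G01 X119.6538 Y29.4043
G01 X119.6538 Y67.9454
M5

viewBox `0 0 237.0866 95.1342` with mm width/height → 1 unit = 1 mm. Flip: y_m = 95.1342 − y_svg.

**Shape 1** — `<polygon>` rectangle, stroke `#ff0000` → cut (S816, F754). Machine vertices: (51.9929,75.2006) → (124.4977,75.2006) → (124.4977,58.4719) → (51.9929,58.4719) → (51.9929,75.2006). Closed: final G1 returns to the first vertex.

**Shape 2** — `<polygon>` rectangle, stroke `#ff0000` → cut (S816, F754). Machine vertices: (119.6538,67.9454) → (134.9663,67.9454) → (134.9663,29.4043) → (119.6538,29.4043) → (119.6538,67.9454). Closed: final G1 returns to the first vertex.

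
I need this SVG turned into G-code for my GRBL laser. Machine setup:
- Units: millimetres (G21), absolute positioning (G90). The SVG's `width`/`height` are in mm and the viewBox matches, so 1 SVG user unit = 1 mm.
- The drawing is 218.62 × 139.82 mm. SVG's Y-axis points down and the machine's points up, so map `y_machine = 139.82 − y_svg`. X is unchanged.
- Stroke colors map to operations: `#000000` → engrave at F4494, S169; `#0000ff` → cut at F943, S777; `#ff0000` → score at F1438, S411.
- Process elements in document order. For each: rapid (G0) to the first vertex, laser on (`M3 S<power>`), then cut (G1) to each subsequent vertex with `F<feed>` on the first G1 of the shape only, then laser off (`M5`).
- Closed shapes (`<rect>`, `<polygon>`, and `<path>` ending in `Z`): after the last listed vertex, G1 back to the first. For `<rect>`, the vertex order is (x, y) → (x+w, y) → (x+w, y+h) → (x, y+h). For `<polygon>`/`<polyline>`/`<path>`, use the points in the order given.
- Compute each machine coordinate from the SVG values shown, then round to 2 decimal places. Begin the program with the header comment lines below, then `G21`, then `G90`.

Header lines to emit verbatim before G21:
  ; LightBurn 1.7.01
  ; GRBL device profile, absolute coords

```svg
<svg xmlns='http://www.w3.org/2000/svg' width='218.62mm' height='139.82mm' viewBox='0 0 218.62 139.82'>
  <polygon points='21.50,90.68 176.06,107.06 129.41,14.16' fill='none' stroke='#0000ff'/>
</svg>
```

Since the viewBox matches the mm dimensions, user units are millimetres directly. The only transform is the Y-flip y_m = 139.82 − y_svg.

Shape 1 is a closed polygon drawn with `<polygon>`. Its stroke #0000ff means cut at S777, F943. After flipping Y the toolpath is (21.50,49.14) → (176.06,32.76) → (129.41,125.66) → (21.50,49.14), returning to the start.

; LightBurn 1.7.01
; GRBL device profile, absolute coords
G21
G90
G0 X21.50 Y49.14
M3 S777
G1 X176.06 Y32.76 F943
G1 X129.41 Y125.66
G1 X21.50 Y49.14
M5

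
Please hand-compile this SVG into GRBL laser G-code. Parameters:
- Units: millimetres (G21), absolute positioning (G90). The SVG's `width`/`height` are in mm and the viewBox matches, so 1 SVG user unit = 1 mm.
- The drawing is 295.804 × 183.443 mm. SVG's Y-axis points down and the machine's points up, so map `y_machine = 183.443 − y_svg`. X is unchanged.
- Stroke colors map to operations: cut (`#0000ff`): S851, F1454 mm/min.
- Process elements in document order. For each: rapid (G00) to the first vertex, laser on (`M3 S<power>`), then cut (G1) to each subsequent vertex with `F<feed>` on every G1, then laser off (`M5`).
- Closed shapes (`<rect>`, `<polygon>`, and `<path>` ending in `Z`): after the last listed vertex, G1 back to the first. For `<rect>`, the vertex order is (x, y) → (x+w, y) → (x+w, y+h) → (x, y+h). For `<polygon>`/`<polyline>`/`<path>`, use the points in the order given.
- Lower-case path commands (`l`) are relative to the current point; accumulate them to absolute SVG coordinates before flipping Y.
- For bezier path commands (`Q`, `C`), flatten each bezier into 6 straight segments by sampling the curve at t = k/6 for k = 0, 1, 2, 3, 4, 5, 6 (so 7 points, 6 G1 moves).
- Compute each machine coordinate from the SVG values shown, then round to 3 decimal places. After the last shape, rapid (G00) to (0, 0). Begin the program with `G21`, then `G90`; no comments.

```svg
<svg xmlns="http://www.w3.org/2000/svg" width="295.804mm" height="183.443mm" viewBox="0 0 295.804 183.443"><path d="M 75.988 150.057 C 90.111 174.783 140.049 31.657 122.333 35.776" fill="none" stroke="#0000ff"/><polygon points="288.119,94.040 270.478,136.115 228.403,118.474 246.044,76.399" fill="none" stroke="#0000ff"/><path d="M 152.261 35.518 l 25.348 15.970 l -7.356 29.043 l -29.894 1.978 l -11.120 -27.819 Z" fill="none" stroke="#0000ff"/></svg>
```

G21
G90
G00 X75.988 Y33.386
M3 S851
G1 X85.555 Y33.552 F1454
G1 X98.217 Y52.940 F1454
G1 X111.100 Y82.799 F1454
G1 X121.330 Y114.375 F1454
G1 X126.032 Y138.915 F1454
G1 X122.333 Y147.667 F1454
M5
G00 X288.119 Y89.403
M3 S851
G1 X270.478 Y47.328 F1454
G1 X228.403 Y64.969 F1454
G1 X246.044 Y107.044 F1454
G1 X288.119 Y89.403 F1454
M5
G00 X152.261 Y147.925
M3 S851
G1 X177.609 Y131.955 F1454
G1 X170.253 Y102.912 F1454
G1 X140.359 Y100.934 F1454
G1 X129.239 Y128.753 F1454
G1 X152.261 Y147.925 F1454
M5
G00 X0.000 Y0.000

viewBox `0 0 295.804 183.443` with mm width/height → 1 unit = 1 mm. Flip: y_m = 183.443 − y_svg.

**Shape 1** — `<path>` cubic bezier, stroke `#0000ff` → cut (S851, F1454). Control points (SVG): P0=(75.988,150.057), P1=(90.111,174.783), P2=(140.049,31.657), P3=(122.333,35.776); sampled at t=k/6. Machine vertices: (75.988,33.386) → (85.555,33.552) → (98.217,52.940) → (111.100,82.799) → (121.330,114.375) → (126.032,138.915) → (122.333,147.667). Open path.

**Shape 2** — `<polygon>` regular polygon, stroke `#0000ff` → cut (S851, F1454). Machine vertices: (288.119,89.403) → (270.478,47.328) → (228.403,64.969) → (246.044,107.044) → (288.119,89.403). Closed: final G1 returns to the first vertex.

**Shape 3** — `<path>` regular polygon, stroke `#0000ff` → cut (S851, F1454). Machine vertices: (152.261,147.925) → (177.609,131.955) → (170.253,102.912) → (140.359,100.934) → (129.239,128.753) → (152.261,147.925). Closed: final G1 returns to the first vertex.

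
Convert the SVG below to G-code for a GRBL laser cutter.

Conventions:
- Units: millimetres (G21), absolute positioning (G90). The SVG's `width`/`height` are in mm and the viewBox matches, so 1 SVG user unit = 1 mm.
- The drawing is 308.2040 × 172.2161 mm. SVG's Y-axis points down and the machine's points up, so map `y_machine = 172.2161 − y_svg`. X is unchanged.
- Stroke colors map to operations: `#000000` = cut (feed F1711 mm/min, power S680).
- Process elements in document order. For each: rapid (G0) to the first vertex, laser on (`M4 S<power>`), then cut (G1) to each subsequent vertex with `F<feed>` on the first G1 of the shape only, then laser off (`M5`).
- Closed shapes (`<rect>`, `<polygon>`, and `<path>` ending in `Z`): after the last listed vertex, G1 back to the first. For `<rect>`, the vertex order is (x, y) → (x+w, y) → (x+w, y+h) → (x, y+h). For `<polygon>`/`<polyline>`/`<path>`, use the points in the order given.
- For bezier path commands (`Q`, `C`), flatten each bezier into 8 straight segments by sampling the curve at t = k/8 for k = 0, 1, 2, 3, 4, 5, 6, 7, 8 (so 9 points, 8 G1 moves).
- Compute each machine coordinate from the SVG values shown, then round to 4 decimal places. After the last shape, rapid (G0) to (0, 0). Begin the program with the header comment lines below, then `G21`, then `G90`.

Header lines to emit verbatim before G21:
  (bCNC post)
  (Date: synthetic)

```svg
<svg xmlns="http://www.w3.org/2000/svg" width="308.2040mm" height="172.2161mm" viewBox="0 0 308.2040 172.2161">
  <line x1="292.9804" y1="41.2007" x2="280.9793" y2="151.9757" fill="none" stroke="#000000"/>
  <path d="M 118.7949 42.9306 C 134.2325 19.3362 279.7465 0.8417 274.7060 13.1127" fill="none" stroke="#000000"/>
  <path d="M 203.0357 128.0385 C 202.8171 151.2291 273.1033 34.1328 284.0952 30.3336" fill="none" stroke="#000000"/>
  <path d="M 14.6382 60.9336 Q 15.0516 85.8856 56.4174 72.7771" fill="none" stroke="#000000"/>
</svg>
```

viewBox `0 0 308.2040 172.2161` with mm width/height → 1 unit = 1 mm. Flip: y_m = 172.2161 − y_svg.

**Shape 1** — `<line>` line segment, stroke `#000000` → cut (S680, F1711). Machine vertices: (292.9804,131.0154) → (280.9793,20.2404). Open path.

**Shape 2** — `<path>` cubic bezier, stroke `#000000` → cut (S680, F1711). Control points (SVG): P0=(118.7949,42.9306), P1=(134.2325,19.3362), P2=(279.7465,0.8417), P3=(274.7060,13.1127); sampled at t=k/8. Machine vertices: (118.7949,129.2855) → (130.1332,137.8442) → (150.3776,145.6240) → (176.2393,152.3242) → (204.4297,157.6440) → (231.6603,161.2825) → (254.6423,162.9391) → (270.0871,162.3130) → (274.7060,159.1034). Open path.

**Shape 3** — `<path>` cubic bezier, stroke `#000000` → cut (S680, F1711). Control points (SVG): P0=(203.0357,128.0385), P1=(202.8171,151.2291), P2=(273.1033,34.1328), P3=(284.0952,30.3336); sampled at t=k/8. Machine vertices: (203.0357,44.1776) → (206.0051,41.5618) → (214.0633,49.1262) → (225.6891,63.8991) → (239.3615,82.9089) → (253.5594,103.1838) → (266.7617,121.7521) → (277.4473,135.6423) → (284.0952,141.8825). Open path.

**Shape 4** — `<path>` quadratic bezier, stroke `#000000` → cut (S680, F1711). Control points (SVG): P0=(14.6382,60.9336), P1=(15.0516,85.8856), P2=(56.4174,72.7771); sampled at t=k/8. Machine vertices: (14.6382,111.2825) → (15.3814,105.6392) → (17.4044,101.1853) → (20.7072,97.9208) → (25.2897,95.8456) → (31.1520,94.9599) → (38.2940,95.2635) → (46.7158,96.7566) → (56.4174,99.4390). Open path.

(bCNC post)
(Date: synthetic)
G21
G90
G0 X292.9804 Y131.0154
M4 S680
G1 X280.9793 Y20.2404 F1711
M5
G0 X118.7949 Y129.2855
M4 S680
G1 X130.1332 Y137.8442 F1711
G1 X150.3776 Y145.6240
G1 X176.2393 Y152.3242
G1 X204.4297 Y157.6440
G1 X231.6603 Y161.2825
G1 X254.6423 Y162.9391
G1 X270.0871 Y162.3130
G1 X274.7060 Y159.1034
M5
G0 X203.0357 Y44.1776
M4 S680
G1 X206.0051 Y41.5618 F1711
G1 X214.0633 Y49.1262
G1 X225.6891 Y63.8991
G1 X239.3615 Y82.9089
G1 X253.5594 Y103.1838
G1 X266.7617 Y121.7521
G1 X277.4473 Y135.6423
G1 X284.0952 Y141.8825
M5
G0 X14.6382 Y111.2825
M4 S680
G1 X15.3814 Y105.6392 F1711
G1 X17.4044 Y101.1853
G1 X20.7072 Y97.9208
G1 X25.2897 Y95.8456
G1 X31.1520 Y94.9599
G1 X38.2940 Y95.2635
G1 X46.7158 Y96.7566
G1 X56.4174 Y99.4390
M5
G0 X0.0000 Y0.0000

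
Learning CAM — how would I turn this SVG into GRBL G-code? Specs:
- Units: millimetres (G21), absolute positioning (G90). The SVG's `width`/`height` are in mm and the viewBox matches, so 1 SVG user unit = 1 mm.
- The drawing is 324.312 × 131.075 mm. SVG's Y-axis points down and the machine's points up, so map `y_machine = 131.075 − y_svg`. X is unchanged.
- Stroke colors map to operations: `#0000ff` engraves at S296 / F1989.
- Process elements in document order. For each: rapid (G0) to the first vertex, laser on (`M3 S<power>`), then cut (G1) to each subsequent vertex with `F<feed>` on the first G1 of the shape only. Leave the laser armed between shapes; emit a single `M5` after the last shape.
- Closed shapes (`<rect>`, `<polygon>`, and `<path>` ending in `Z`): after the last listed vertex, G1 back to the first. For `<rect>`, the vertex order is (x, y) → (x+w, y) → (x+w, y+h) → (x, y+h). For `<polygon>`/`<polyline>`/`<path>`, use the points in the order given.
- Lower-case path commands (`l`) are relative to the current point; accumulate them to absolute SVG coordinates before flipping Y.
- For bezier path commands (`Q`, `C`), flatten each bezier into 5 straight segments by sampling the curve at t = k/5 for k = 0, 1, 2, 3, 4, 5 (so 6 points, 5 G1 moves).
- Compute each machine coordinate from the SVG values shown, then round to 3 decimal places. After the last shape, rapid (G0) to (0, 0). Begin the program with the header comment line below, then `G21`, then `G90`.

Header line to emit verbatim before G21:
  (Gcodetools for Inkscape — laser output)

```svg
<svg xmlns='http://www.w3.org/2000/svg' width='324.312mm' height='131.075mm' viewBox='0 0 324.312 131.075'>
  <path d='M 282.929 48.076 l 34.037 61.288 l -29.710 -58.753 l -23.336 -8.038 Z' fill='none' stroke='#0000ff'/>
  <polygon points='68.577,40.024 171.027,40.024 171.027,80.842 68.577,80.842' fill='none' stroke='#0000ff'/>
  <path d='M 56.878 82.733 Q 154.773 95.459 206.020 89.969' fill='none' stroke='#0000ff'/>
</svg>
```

viewBox `0 0 324.312 131.075` with mm width/height → 1 unit = 1 mm. Flip: y_m = 131.075 − y_svg.

**Shape 1** — `<path>` closed polygon, stroke `#0000ff` → engrave (S296, F1989). Machine vertices: (282.929,82.999) → (316.966,21.711) → (287.256,80.464) → (263.920,88.502) → (282.929,82.999). Closed: final G1 returns to the first vertex.

**Shape 2** — `<polygon>` rectangle, stroke `#0000ff` → engrave (S296, F1989). Machine vertices: (68.577,91.051) → (171.027,91.051) → (171.027,50.233) → (68.577,50.233) → (68.577,91.051). Closed: final G1 returns to the first vertex.

**Shape 3** — `<path>` quadratic bezier, stroke `#0000ff` → engrave (S296, F1989). Control points (SVG): P0=(56.878,82.733), P1=(154.773,95.459), P2=(206.020,89.969); sampled at t=k/5. Machine vertices: (56.878,48.342) → (94.170,43.980) → (127.730,41.076) → (157.559,39.629) → (183.655,39.639) → (206.020,41.106). Open path.

(Gcodetools for Inkscape — laser output)
G21
G90
G0 X282.929 Y82.999
M3 S296
G1 X316.966 Y21.711 F1989
G1 X287.256 Y80.464
G1 X263.920 Y88.502
G1 X282.929 Y82.999
G0 X68.577 Y91.051
M3 S296
G1 X171.027 Y91.051 F1989
G1 X171.027 Y50.233
G1 X68.577 Y50.233
G1 X68.577 Y91.051
G0 X56.878 Y48.342
M3 S296
G1 X94.170 Y43.980 F1989
G1 X127.730 Y41.076
G1 X157.559 Y39.629
G1 X183.655 Y39.639
G1 X206.020 Y41.106
M5
G0 X0.000 Y0.000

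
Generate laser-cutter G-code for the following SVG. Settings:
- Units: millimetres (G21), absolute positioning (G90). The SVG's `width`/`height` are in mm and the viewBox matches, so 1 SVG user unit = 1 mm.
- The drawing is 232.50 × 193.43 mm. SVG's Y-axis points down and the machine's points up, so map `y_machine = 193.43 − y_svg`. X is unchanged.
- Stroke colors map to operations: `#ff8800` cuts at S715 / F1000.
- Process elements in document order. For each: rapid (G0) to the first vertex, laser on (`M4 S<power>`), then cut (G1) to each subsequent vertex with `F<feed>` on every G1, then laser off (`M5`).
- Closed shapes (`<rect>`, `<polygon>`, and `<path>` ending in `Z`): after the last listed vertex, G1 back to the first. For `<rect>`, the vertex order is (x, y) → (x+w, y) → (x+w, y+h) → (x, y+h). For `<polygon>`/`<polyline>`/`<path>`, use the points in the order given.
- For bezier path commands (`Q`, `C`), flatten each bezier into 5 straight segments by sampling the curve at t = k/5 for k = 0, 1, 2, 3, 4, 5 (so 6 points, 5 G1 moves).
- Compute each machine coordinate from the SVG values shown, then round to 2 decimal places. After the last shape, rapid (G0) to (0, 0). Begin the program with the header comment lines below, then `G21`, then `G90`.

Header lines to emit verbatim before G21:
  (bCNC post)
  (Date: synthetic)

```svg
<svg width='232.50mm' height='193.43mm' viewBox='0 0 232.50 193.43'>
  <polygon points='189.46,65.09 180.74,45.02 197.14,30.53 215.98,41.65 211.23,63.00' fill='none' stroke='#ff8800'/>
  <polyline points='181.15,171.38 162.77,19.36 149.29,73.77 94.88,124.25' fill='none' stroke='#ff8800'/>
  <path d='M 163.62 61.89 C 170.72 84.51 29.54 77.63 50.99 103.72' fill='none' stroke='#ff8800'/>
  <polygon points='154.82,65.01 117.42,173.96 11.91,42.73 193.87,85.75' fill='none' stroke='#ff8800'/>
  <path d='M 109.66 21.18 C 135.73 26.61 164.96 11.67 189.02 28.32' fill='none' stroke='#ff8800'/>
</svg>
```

(bCNC post)
(Date: synthetic)
G21
G90
G0 X189.46 Y128.34
M4 S715
G1 X180.74 Y148.41 F1000
G1 X197.14 Y162.90 F1000
G1 X215.98 Y151.78 F1000
G1 X211.23 Y130.43 F1000
G1 X189.46 Y128.34 F1000
M5
G0 X181.15 Y22.05
M4 S715
G1 X162.77 Y174.07 F1000
G1 X149.29 Y119.66 F1000
G1 X94.88 Y69.18 F1000
M5
G0 X163.62 Y131.54
M4 S715
G1 X152.57 Y121.01 F1000
G1 X120.86 Y114.56 F1000
G1 X83.41 Y109.19 F1000
G1 X55.15 Y101.91 F1000
G1 X50.99 Y89.71 F1000
M5
G0 X154.82 Y128.42
M4 S715
G1 X117.42 Y19.47 F1000
G1 X11.91 Y150.70 F1000
G1 X193.87 Y107.68 F1000
G1 X154.82 Y128.42 F1000
M5
G0 X109.66 Y172.25
M4 S715
G1 X125.61 Y171.02 F1000
G1 X141.93 Y172.19 F1000
G1 X158.20 Y173.25 F1000
G1 X174.03 Y171.72 F1000
G1 X189.02 Y165.11 F1000
M5
G0 X0.00 Y0.00

Since the viewBox matches the mm dimensions, user units are millimetres directly. The only transform is the Y-flip y_m = 193.43 − y_svg.

Shape 1 is a regular polygon drawn with `<polygon>`. Its stroke #ff8800 means cut at S715, F1000. After flipping Y the toolpath is (189.46,128.34) → (180.74,148.41) → (197.14,162.90) → (215.98,151.78) → (211.23,130.43) → (189.46,128.34), returning to the start.

Shape 2 is a open polyline drawn with `<polyline>`. Its stroke #ff8800 means cut at S715, F1000. After flipping Y the toolpath is (181.15,22.05) → (162.77,174.07) → (149.29,119.66) → (94.88,69.18).

Shape 3 is a cubic bezier drawn with `<path>`. Its stroke #ff8800 means cut at S715, F1000. After flipping Y the toolpath is (163.62,131.54) → (152.57,121.01) → (120.86,114.56) → (83.41,109.19) → (55.15,101.91) → (50.99,89.71).

Shape 4 is a closed polygon drawn with `<polygon>`. Its stroke #ff8800 means cut at S715, F1000. After flipping Y the toolpath is (154.82,128.42) → (117.42,19.47) → (11.91,150.70) → (193.87,107.68) → (154.82,128.42), returning to the start.

Shape 5 is a cubic bezier drawn with `<path>`. Its stroke #ff8800 means cut at S715, F1000. After flipping Y the toolpath is (109.66,172.25) → (125.61,171.02) → (141.93,172.19) → (158.20,173.25) → (174.03,171.72) → (189.02,165.11).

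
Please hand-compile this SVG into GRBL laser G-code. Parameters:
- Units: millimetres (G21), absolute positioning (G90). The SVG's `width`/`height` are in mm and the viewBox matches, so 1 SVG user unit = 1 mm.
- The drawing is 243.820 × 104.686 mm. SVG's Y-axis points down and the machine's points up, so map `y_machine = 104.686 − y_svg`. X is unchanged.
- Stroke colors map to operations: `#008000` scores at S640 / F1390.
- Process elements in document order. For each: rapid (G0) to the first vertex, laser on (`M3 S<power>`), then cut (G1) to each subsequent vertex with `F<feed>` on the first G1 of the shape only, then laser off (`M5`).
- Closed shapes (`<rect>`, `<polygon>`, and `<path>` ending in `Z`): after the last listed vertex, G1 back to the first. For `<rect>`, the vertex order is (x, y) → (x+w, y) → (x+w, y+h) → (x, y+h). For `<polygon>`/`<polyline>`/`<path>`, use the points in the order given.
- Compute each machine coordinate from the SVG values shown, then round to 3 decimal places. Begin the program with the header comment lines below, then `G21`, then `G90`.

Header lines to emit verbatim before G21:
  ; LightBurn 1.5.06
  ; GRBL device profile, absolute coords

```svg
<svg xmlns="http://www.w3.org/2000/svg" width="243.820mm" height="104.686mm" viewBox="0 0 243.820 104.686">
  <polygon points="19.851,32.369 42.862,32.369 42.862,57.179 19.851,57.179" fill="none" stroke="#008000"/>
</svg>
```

viewBox `0 0 243.820 104.686` with mm width/height → 1 unit = 1 mm. Flip: y_m = 104.686 − y_svg.

**Shape 1** — `<polygon>` rectangle, stroke `#008000` → score (S640, F1390). Machine vertices: (19.851,72.317) → (42.862,72.317) → (42.862,47.507) → (19.851,47.507) → (19.851,72.317). Closed: final G1 returns to the first vertex.

; LightBurn 1.5.06
; GRBL device profile, absolute coords
G21
G90
G0 X19.851 Y72.317
M3 S640
G1 X42.862 Y72.317 F1390
G1 X42.862 Y47.507
G1 X19.851 Y47.507
G1 X19.851 Y72.317
M5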